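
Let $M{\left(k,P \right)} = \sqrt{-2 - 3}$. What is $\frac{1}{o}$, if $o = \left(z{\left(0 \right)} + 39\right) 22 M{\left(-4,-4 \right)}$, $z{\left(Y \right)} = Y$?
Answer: $- \frac{i \sqrt{5}}{4290} \approx - 0.00052123 i$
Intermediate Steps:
$M{\left(k,P \right)} = i \sqrt{5}$ ($M{\left(k,P \right)} = \sqrt{-5} = i \sqrt{5}$)
$o = 858 i \sqrt{5}$ ($o = \left(0 + 39\right) 22 i \sqrt{5} = 39 \cdot 22 i \sqrt{5} = 858 i \sqrt{5} \approx 1918.5 i$)
$\frac{1}{o} = \frac{1}{858 i \sqrt{5}} = - \frac{i \sqrt{5}}{4290}$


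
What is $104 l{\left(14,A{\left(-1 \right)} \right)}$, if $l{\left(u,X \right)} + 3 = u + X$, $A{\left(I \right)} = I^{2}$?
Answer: $1248$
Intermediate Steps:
$l{\left(u,X \right)} = -3 + X + u$ ($l{\left(u,X \right)} = -3 + \left(u + X\right) = -3 + \left(X + u\right) = -3 + X + u$)
$104 l{\left(14,A{\left(-1 \right)} \right)} = 104 \left(-3 + \left(-1\right)^{2} + 14\right) = 104 \left(-3 + 1 + 14\right) = 104 \cdot 12 = 1248$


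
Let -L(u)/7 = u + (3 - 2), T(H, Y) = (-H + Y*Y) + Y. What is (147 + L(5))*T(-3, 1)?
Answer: 525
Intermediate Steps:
T(H, Y) = Y + Y**2 - H (T(H, Y) = (-H + Y**2) + Y = (Y**2 - H) + Y = Y + Y**2 - H)
L(u) = -7 - 7*u (L(u) = -7*(u + (3 - 2)) = -7*(u + 1) = -7*(1 + u) = -7 - 7*u)
(147 + L(5))*T(-3, 1) = (147 + (-7 - 7*5))*(1 + 1**2 - 1*(-3)) = (147 + (-7 - 35))*(1 + 1 + 3) = (147 - 42)*5 = 105*5 = 525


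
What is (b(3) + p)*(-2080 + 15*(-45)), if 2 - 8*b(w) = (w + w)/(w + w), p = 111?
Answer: -2449195/8 ≈ -3.0615e+5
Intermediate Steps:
b(w) = ⅛ (b(w) = ¼ - (w + w)/(8*(w + w)) = ¼ - 2*w/(8*(2*w)) = ¼ - 2*w*1/(2*w)/8 = ¼ - ⅛*1 = ¼ - ⅛ = ⅛)
(b(3) + p)*(-2080 + 15*(-45)) = (⅛ + 111)*(-2080 + 15*(-45)) = 889*(-2080 - 675)/8 = (889/8)*(-2755) = -2449195/8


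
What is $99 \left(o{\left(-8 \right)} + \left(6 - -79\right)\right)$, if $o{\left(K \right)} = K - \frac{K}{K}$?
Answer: $7524$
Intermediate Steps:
$o{\left(K \right)} = -1 + K$ ($o{\left(K \right)} = K - 1 = -1 + K$)
$99 \left(o{\left(-8 \right)} + \left(6 - -79\right)\right) = 99 \left(\left(-1 - 8\right) + \left(6 - -79\right)\right) = 99 \left(-9 + \left(6 + 79\right)\right) = 99 \left(-9 + 85\right) = 99 \cdot 76 = 7524$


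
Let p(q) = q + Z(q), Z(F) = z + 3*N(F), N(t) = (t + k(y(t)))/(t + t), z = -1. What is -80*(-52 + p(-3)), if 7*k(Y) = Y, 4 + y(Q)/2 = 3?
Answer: 30440/7 ≈ 4348.6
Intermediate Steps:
y(Q) = -2 (y(Q) = -8 + 2*3 = -8 + 6 = -2)
k(Y) = Y/7
N(t) = (-2/7 + t)/(2*t) (N(t) = (t + (1/7)*(-2))/(t + t) = (t - 2/7)/((2*t)) = (-2/7 + t)*(1/(2*t)) = (-2/7 + t)/(2*t))
Z(F) = -1 + 3*(-2 + 7*F)/(14*F) (Z(F) = -1 + 3*((-2 + 7*F)/(14*F)) = -1 + 3*(-2 + 7*F)/(14*F))
p(q) = q + (-6 + 7*q)/(14*q)
-80*(-52 + p(-3)) = -80*(-52 + (1/2 - 3 - 3/7/(-3))) = -80*(-52 + (1/2 - 3 - 3/7*(-1/3))) = -80*(-52 + (1/2 - 3 + 1/7)) = -80*(-52 - 33/14) = -80*(-761/14) = 30440/7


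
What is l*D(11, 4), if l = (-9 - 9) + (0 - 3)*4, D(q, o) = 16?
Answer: -480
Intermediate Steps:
l = -30 (l = -18 - 3*4 = -18 - 12 = -30)
l*D(11, 4) = -30*16 = -480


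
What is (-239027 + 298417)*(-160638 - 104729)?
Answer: -15760146130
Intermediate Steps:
(-239027 + 298417)*(-160638 - 104729) = 59390*(-265367) = -15760146130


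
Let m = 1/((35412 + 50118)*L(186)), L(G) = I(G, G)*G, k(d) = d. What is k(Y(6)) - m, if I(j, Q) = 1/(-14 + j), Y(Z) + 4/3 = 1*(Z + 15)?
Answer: 78217142/3977145 ≈ 19.667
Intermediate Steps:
Y(Z) = 41/3 + Z (Y(Z) = -4/3 + 1*(Z + 15) = -4/3 + 1*(15 + Z) = -4/3 + (15 + Z) = 41/3 + Z)
L(G) = G/(-14 + G)
m = 43/3977145 (m = 1/((35412 + 50118)*((186/(-14 + 186)))) = 1/(85530*((186/172))) = 1/(85530*((186*(1/172)))) = 1/(85530*(93/86)) = (1/85530)*(86/93) = 43/3977145 ≈ 1.0812e-5)
k(Y(6)) - m = (41/3 + 6) - 1*43/3977145 = 59/3 - 43/3977145 = 78217142/3977145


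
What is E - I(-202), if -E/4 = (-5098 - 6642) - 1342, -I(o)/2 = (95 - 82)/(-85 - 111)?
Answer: 5128131/98 ≈ 52328.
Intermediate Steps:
I(o) = 13/98 (I(o) = -2*(95 - 82)/(-85 - 111) = -26/(-196) = -26*(-1)/196 = -2*(-13/196) = 13/98)
E = 52328 (E = -4*((-5098 - 6642) - 1342) = -4*(-11740 - 1342) = -4*(-13082) = 52328)
E - I(-202) = 52328 - 1*13/98 = 52328 - 13/98 = 5128131/98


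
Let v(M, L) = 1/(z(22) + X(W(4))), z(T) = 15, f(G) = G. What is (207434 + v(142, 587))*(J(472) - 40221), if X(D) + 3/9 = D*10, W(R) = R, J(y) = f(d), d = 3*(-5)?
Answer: -342198921561/41 ≈ -8.3463e+9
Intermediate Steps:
d = -15
J(y) = -15
X(D) = -⅓ + 10*D (X(D) = -⅓ + D*10 = -⅓ + 10*D)
v(M, L) = 3/164 (v(M, L) = 1/(15 + (-⅓ + 10*4)) = 1/(15 + (-⅓ + 40)) = 1/(15 + 119/3) = 1/(164/3) = 3/164)
(207434 + v(142, 587))*(J(472) - 40221) = (207434 + 3/164)*(-15 - 40221) = (34019179/164)*(-40236) = -342198921561/41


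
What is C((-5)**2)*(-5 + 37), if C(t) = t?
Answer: 800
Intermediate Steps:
C((-5)**2)*(-5 + 37) = (-5)**2*(-5 + 37) = 25*32 = 800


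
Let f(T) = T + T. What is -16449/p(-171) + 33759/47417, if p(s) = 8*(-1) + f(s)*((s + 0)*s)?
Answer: 338384478603/474190389310 ≈ 0.71360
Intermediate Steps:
f(T) = 2*T
p(s) = -8 + 2*s³ (p(s) = 8*(-1) + (2*s)*((s + 0)*s) = -8 + (2*s)*(s*s) = -8 + (2*s)*s² = -8 + 2*s³)
-16449/p(-171) + 33759/47417 = -16449/(-8 + 2*(-171)³) + 33759/47417 = -16449/(-8 + 2*(-5000211)) + 33759*(1/47417) = -16449/(-8 - 10000422) + 33759/47417 = -16449/(-10000430) + 33759/47417 = -16449*(-1/10000430) + 33759/47417 = 16449/10000430 + 33759/47417 = 338384478603/474190389310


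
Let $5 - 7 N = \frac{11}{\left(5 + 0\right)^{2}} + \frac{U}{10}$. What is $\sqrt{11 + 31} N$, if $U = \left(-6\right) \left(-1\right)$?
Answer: $\frac{99 \sqrt{42}}{175} \approx 3.6662$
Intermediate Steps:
$U = 6$
$N = \frac{99}{175}$ ($N = \frac{5}{7} - \frac{\frac{11}{\left(5 + 0\right)^{2}} + \frac{6}{10}}{7} = \frac{5}{7} - \frac{\frac{11}{5^{2}} + 6 \cdot \frac{1}{10}}{7} = \frac{5}{7} - \frac{\frac{11}{25} + \frac{3}{5}}{7} = \frac{5}{7} - \frac{26}{175} = \frac{99}{175} \approx 0.56571$)
$\sqrt{11 + 31} N = \sqrt{11 + 31} \cdot \frac{99}{175} = \sqrt{42} \cdot \frac{99}{175} = \frac{99 \sqrt{42}}{175}$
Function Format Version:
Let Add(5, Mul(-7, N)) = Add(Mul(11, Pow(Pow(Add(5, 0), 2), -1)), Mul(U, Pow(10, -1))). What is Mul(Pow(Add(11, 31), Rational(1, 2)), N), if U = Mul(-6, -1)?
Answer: Mul(Rational(99, 175), Pow(42, Rational(1, 2))) ≈ 3.6662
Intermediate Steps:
U = 6
N = Rational(99, 175) (N = Add(Rational(5, 7), Mul(Rational(-1, 7), Add(Mul(11, Pow(Pow(Add(5, 0), 2), -1)), Mul(6, Pow(10, -1))))) = Add(Rational(5, 7), Mul(Rational(-1, 7), Add(Mul(11, Pow(Pow(5, 2), -1)), Mul(6, Rational(1, 10))))) = Add(Rational(5, 7), Mul(Rational(-1, 7), Add(Mul(11, Pow(25, -1)), Rational(3, 5)))) = Add(Rational(5, 7), Mul(Rational(-1, 7), Add(Mul(11, Rational(1, 25)), Rational(3, 5)))) = Add(Rational(5, 7), Mul(Rational(-1, 7), Add(Rational(11, 25), Rational(3, 5)))) = Add(Rational(5, 7), Mul(Rational(-1, 7), Rational(26, 25))) = Add(Rational(5, 7), Rational(-26, 175)) = Rational(99, 175) ≈ 0.56571)
Mul(Pow(Add(11, 31), Rational(1, 2)), N) = Mul(Pow(Add(11, 31), Rational(1, 2)), Rational(99, 175)) = Mul(Pow(42, Rational(1, 2)), Rational(99, 175)) = Mul(Rational(99, 175), Pow(42, Rational(1, 2)))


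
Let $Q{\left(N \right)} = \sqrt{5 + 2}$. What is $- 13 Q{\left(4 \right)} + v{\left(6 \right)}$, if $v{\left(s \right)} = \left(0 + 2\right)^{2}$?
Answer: $4 - 13 \sqrt{7} \approx -30.395$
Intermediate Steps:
$Q{\left(N \right)} = \sqrt{7}$
$v{\left(s \right)} = 4$ ($v{\left(s \right)} = 2^{2} = 4$)
$- 13 Q{\left(4 \right)} + v{\left(6 \right)} = - 13 \sqrt{7} + 4 = 4 - 13 \sqrt{7}$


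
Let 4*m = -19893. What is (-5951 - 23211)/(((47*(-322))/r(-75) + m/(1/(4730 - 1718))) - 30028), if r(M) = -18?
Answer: 131229/67538773 ≈ 0.0019430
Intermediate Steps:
m = -19893/4 (m = (1/4)*(-19893) = -19893/4 ≈ -4973.3)
(-5951 - 23211)/(((47*(-322))/r(-75) + m/(1/(4730 - 1718))) - 30028) = (-5951 - 23211)/(((47*(-322))/(-18) - 19893/(4*(1/(4730 - 1718)))) - 30028) = -29162/((-15134*(-1/18) - 19893/(4*(1/3012))) - 30028) = -29162/((7567/9 - 19893/(4*1/3012)) - 30028) = -29162/((7567/9 - 19893/4*3012) - 30028) = -29162/((7567/9 - 14979429) - 30028) = -29162/(-134807294/9 - 30028) = -29162/(-135077546/9) = -29162*(-9/135077546) = 131229/67538773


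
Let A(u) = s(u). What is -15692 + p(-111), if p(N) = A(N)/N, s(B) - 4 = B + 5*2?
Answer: -1741715/111 ≈ -15691.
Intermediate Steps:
s(B) = 14 + B (s(B) = 4 + (B + 5*2) = 4 + (B + 10) = 4 + (10 + B) = 14 + B)
A(u) = 14 + u
p(N) = (14 + N)/N
-15692 + p(-111) = -15692 + (14 - 111)/(-111) = -15692 - 1/111*(-97) = -15692 + 97/111 = -1741715/111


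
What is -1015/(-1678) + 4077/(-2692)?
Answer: -2054413/2258588 ≈ -0.90960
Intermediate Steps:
-1015/(-1678) + 4077/(-2692) = -1015*(-1/1678) + 4077*(-1/2692) = 1015/1678 - 4077/2692 = -2054413/2258588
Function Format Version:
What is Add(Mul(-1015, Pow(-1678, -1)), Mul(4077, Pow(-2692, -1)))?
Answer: Rational(-2054413, 2258588) ≈ -0.90960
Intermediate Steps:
Add(Mul(-1015, Pow(-1678, -1)), Mul(4077, Pow(-2692, -1))) = Add(Mul(-1015, Rational(-1, 1678)), Mul(4077, Rational(-1, 2692))) = Add(Rational(1015, 1678), Rational(-4077, 2692)) = Rational(-2054413, 2258588)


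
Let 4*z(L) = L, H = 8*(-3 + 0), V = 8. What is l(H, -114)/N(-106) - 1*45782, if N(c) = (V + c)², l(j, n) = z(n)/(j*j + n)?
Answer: -135424621043/2958032 ≈ -45782.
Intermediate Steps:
H = -24 (H = 8*(-3) = -24)
z(L) = L/4
l(j, n) = n/(4*(n + j²)) (l(j, n) = (n/4)/(j*j + n) = (n/4)/(j² + n) = (n/4)/(n + j²) = n/(4*(n + j²)))
N(c) = (8 + c)²
l(H, -114)/N(-106) - 1*45782 = ((¼)*(-114)/(-114 + (-24)²))/((8 - 106)²) - 1*45782 = ((¼)*(-114)/(-114 + 576))/((-98)²) - 45782 = ((¼)*(-114)/462)/9604 - 45782 = ((¼)*(-114)*(1/462))*(1/9604) - 45782 = -19/308*1/9604 - 45782 = -19/2958032 - 45782 = -135424621043/2958032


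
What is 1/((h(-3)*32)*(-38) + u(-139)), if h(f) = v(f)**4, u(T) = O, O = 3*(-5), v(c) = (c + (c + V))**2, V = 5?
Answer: -1/1231 ≈ -0.00081235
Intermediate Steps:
v(c) = (5 + 2*c)**2 (v(c) = (c + (c + 5))**2 = (c + (5 + c))**2 = (5 + 2*c)**2)
O = -15
u(T) = -15
h(f) = (5 + 2*f)**8 (h(f) = ((5 + 2*f)**2)**4 = (5 + 2*f)**8)
1/((h(-3)*32)*(-38) + u(-139)) = 1/(((5 + 2*(-3))**8*32)*(-38) - 15) = 1/(((5 - 6)**8*32)*(-38) - 15) = 1/(((-1)**8*32)*(-38) - 15) = 1/((1*32)*(-38) - 15) = 1/(32*(-38) - 15) = 1/(-1216 - 15) = 1/(-1231) = -1/1231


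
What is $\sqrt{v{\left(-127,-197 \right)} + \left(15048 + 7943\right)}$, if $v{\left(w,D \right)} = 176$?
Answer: $\sqrt{23167} \approx 152.21$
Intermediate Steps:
$\sqrt{v{\left(-127,-197 \right)} + \left(15048 + 7943\right)} = \sqrt{176 + \left(15048 + 7943\right)} = \sqrt{176 + 22991} = \sqrt{23167}$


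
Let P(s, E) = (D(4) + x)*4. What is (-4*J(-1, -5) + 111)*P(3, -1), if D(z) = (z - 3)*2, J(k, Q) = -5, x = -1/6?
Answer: 2882/3 ≈ 960.67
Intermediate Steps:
x = -1/6 (x = -1*1/6 = -1/6 ≈ -0.16667)
D(z) = -6 + 2*z (D(z) = (-3 + z)*2 = -6 + 2*z)
P(s, E) = 22/3 (P(s, E) = ((-6 + 2*4) - 1/6)*4 = ((-6 + 8) - 1/6)*4 = (2 - 1/6)*4 = (11/6)*4 = 22/3)
(-4*J(-1, -5) + 111)*P(3, -1) = (-4*(-5) + 111)*(22/3) = (20 + 111)*(22/3) = 131*(22/3) = 2882/3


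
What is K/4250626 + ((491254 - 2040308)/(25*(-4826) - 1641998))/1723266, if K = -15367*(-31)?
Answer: 361751784394562635/3227831199420149592 ≈ 0.11207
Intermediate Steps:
K = 476377
K/4250626 + ((491254 - 2040308)/(25*(-4826) - 1641998))/1723266 = 476377/4250626 + ((491254 - 2040308)/(25*(-4826) - 1641998))/1723266 = 476377*(1/4250626) - 1549054/(-120650 - 1641998)*(1/1723266) = 476377/4250626 - 1549054/(-1762648)*(1/1723266) = 476377/4250626 - 1549054*(-1/1762648)*(1/1723266) = 476377/4250626 + (774527/881324)*(1/1723266) = 476377/4250626 + 774527/1518755684184 = 361751784394562635/3227831199420149592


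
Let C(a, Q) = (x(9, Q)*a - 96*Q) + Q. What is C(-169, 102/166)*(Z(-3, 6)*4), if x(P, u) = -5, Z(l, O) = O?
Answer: 1566960/83 ≈ 18879.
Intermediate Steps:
C(a, Q) = -95*Q - 5*a (C(a, Q) = (-5*a - 96*Q) + Q = (-96*Q - 5*a) + Q = -95*Q - 5*a)
C(-169, 102/166)*(Z(-3, 6)*4) = (-9690/166 - 5*(-169))*(6*4) = (-9690/166 + 845)*24 = (-95*51/83 + 845)*24 = (-4845/83 + 845)*24 = (65290/83)*24 = 1566960/83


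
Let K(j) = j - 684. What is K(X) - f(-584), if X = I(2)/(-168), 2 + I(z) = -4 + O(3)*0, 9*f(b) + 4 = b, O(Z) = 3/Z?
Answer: -51965/84 ≈ -618.63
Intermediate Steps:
f(b) = -4/9 + b/9
I(z) = -6 (I(z) = -2 + (-4 + (3/3)*0) = -2 + (-4 + (3*(⅓))*0) = -2 + (-4 + 1*0) = -2 + (-4 + 0) = -2 - 4 = -6)
X = 1/28 (X = -6/(-168) = -6*(-1/168) = 1/28 ≈ 0.035714)
K(j) = -684 + j
K(X) - f(-584) = (-684 + 1/28) - (-4/9 + (⅑)*(-584)) = -19151/28 - (-4/9 - 584/9) = -19151/28 - 1*(-196/3) = -19151/28 + 196/3 = -51965/84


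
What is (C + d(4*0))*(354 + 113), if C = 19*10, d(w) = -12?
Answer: 83126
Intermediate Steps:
C = 190
(C + d(4*0))*(354 + 113) = (190 - 12)*(354 + 113) = 178*467 = 83126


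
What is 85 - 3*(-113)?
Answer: 424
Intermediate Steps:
85 - 3*(-113) = 85 + 339 = 424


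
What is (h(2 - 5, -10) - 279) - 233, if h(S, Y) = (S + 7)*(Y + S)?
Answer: -564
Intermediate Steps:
h(S, Y) = (7 + S)*(S + Y)
(h(2 - 5, -10) - 279) - 233 = (((2 - 5)² + 7*(2 - 5) + 7*(-10) + (2 - 5)*(-10)) - 279) - 233 = (((-3)² + 7*(-3) - 70 - 3*(-10)) - 279) - 233 = ((9 - 21 - 70 + 30) - 279) - 233 = (-52 - 279) - 233 = -331 - 233 = -564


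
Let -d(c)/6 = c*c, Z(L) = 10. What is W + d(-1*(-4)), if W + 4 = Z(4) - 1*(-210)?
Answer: 120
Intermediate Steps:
d(c) = -6*c² (d(c) = -6*c*c = -6*c²)
W = 216 (W = -4 + (10 - 1*(-210)) = -4 + (10 + 210) = -4 + 220 = 216)
W + d(-1*(-4)) = 216 - 6*(-1*(-4))² = 216 - 6*4² = 216 - 6*16 = 216 - 96 = 120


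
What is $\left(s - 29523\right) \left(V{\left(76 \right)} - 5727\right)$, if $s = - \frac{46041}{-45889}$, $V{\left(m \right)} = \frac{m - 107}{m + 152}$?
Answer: $\frac{294832538116837}{1743782} \approx 1.6908 \cdot 10^{8}$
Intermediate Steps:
$V{\left(m \right)} = \frac{-107 + m}{152 + m}$
$s = \frac{46041}{45889}$ ($s = \left(-46041\right) \left(- \frac{1}{45889}\right) = \frac{46041}{45889} \approx 1.0033$)
$\left(s - 29523\right) \left(V{\left(76 \right)} - 5727\right) = \left(\frac{46041}{45889} - 29523\right) \left(\frac{-107 + 76}{152 + 76} - 5727\right) = - \frac{1354734906 \left(\frac{1}{228} \left(-31\right) - 5727\right)}{45889} = - \frac{1354734906 \left(- \frac{31}{228} - 5727\right)}{45889} = \left(- \frac{1354734906}{45889}\right) \left(- \frac{1305787}{228}\right) = \frac{294832538116837}{1743782}$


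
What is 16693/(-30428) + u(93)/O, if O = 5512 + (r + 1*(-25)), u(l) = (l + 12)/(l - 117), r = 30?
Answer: -184456807/335742552 ≈ -0.54940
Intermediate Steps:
u(l) = (12 + l)/(-117 + l)
O = 5517 (O = 5512 + (30 + 1*(-25)) = 5512 + (30 - 25) = 5512 + 5 = 5517)
16693/(-30428) + u(93)/O = 16693/(-30428) + ((12 + 93)/(-117 + 93))/5517 = 16693*(-1/30428) + (105/(-24))*(1/5517) = -16693/30428 - 1/24*105*(1/5517) = -16693/30428 - 35/8*1/5517 = -16693/30428 - 35/44136 = -184456807/335742552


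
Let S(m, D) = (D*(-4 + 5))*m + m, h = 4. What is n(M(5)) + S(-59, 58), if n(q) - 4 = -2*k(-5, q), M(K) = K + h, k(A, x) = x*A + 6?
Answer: -3399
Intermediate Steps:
k(A, x) = 6 + A*x (k(A, x) = A*x + 6 = 6 + A*x)
S(m, D) = m + D*m (S(m, D) = (D*1)*m + m = D*m + m = m + D*m)
M(K) = 4 + K (M(K) = K + 4 = 4 + K)
n(q) = -8 + 10*q (n(q) = 4 - 2*(6 - 5*q) = 4 + (-12 + 10*q) = -8 + 10*q)
n(M(5)) + S(-59, 58) = (-8 + 10*(4 + 5)) - 59*(1 + 58) = (-8 + 10*9) - 59*59 = (-8 + 90) - 3481 = 82 - 3481 = -3399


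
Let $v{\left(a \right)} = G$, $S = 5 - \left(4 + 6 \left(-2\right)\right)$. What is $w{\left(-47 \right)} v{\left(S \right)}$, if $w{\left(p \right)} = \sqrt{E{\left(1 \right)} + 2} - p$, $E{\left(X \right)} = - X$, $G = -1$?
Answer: $-48$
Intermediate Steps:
$S = 13$ ($S = 5 - \left(4 - 12\right) = 5 - -8 = 5 + 8 = 13$)
$v{\left(a \right)} = -1$
$w{\left(p \right)} = 1 - p$ ($w{\left(p \right)} = \sqrt{\left(-1\right) 1 + 2} - p = \sqrt{-1 + 2} - p = \sqrt{1} - p = 1 - p$)
$w{\left(-47 \right)} v{\left(S \right)} = \left(1 - -47\right) \left(-1\right) = \left(1 + 47\right) \left(-1\right) = 48 \left(-1\right) = -48$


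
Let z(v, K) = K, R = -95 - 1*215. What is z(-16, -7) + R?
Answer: -317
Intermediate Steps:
R = -310 (R = -95 - 215 = -310)
z(-16, -7) + R = -7 - 310 = -317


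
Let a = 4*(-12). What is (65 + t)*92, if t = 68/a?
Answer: 17549/3 ≈ 5849.7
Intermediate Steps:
a = -48
t = -17/12 (t = 68/(-48) = 68*(-1/48) = -17/12 ≈ -1.4167)
(65 + t)*92 = (65 - 17/12)*92 = (763/12)*92 = 17549/3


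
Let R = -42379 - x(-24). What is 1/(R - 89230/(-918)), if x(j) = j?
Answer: -459/19396330 ≈ -2.3664e-5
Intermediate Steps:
R = -42355 (R = -42379 - 1*(-24) = -42379 + 24 = -42355)
1/(R - 89230/(-918)) = 1/(-42355 - 89230/(-918)) = 1/(-42355 - 89230*(-1/918)) = 1/(-42355 + 44615/459) = 1/(-19396330/459) = -459/19396330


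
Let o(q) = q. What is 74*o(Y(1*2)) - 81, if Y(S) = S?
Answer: 67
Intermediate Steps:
74*o(Y(1*2)) - 81 = 74*(1*2) - 81 = 74*2 - 81 = 148 - 81 = 67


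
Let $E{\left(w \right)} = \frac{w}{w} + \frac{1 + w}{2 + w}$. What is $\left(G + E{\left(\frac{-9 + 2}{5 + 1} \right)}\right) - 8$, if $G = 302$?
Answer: $\frac{1474}{5} \approx 294.8$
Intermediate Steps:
$E{\left(w \right)} = 1 + \frac{1 + w}{2 + w}$
$\left(G + E{\left(\frac{-9 + 2}{5 + 1} \right)}\right) - 8 = \left(302 + \frac{3 + 2 \frac{-9 + 2}{5 + 1}}{2 + \frac{-9 + 2}{5 + 1}}\right) - 8 = \left(302 + \frac{3 + 2 \left(- \frac{7}{6}\right)}{2 - \frac{7}{6}}\right) - 8 = \left(302 + \frac{3 - \frac{7}{3}}{\frac{5}{6}}\right) - 8 = \left(302 + \frac{6}{5} \cdot \frac{2}{3}\right) - 8 = \left(302 + \frac{4}{5}\right) - 8 = \frac{1514}{5} - 8 = \frac{1474}{5}$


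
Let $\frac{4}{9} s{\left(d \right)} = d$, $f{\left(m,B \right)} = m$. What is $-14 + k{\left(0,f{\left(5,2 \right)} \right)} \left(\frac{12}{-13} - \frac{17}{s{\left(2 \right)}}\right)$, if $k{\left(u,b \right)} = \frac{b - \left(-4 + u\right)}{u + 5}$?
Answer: $- \frac{292}{13} \approx -22.462$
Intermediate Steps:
$s{\left(d \right)} = \frac{9 d}{4}$
$k{\left(u,b \right)} = \frac{4 + b - u}{5 + u}$
$-14 + k{\left(0,f{\left(5,2 \right)} \right)} \left(\frac{12}{-13} - \frac{17}{s{\left(2 \right)}}\right) = -14 + \frac{4 + 5 - 0}{5 + 0} \left(\frac{12}{-13} - \frac{17}{\frac{9}{4} \cdot 2}\right) = -14 + \frac{4 + 5 + 0}{5} \left(12 \left(- \frac{1}{13}\right) - \frac{17}{\frac{9}{2}}\right) = -14 + \frac{1}{5} \cdot 9 \left(- \frac{12}{13} - \frac{34}{9}\right) = -14 + \frac{9 \left(- \frac{12}{13} - \frac{34}{9}\right)}{5} = -14 + \frac{9}{5} \left(- \frac{550}{117}\right) = -14 - \frac{110}{13} = - \frac{292}{13}$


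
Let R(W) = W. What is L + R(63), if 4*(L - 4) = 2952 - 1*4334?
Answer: -557/2 ≈ -278.50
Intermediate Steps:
L = -683/2 (L = 4 + (2952 - 1*4334)/4 = 4 + (2952 - 4334)/4 = 4 + (1/4)*(-1382) = 4 - 691/2 = -683/2 ≈ -341.50)
L + R(63) = -683/2 + 63 = -557/2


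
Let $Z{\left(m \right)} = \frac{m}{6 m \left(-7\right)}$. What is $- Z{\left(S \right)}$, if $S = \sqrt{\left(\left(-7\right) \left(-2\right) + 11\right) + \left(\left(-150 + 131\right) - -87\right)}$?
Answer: $\frac{1}{42} \approx 0.02381$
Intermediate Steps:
$S = \sqrt{93}$ ($S = \sqrt{\left(14 + 11\right) + \left(-19 + 87\right)} = \sqrt{25 + 68} = \sqrt{93} \approx 9.6436$)
$Z{\left(m \right)} = - \frac{1}{42}$ ($Z{\left(m \right)} = \frac{m}{\left(-42\right) m} = m \left(- \frac{1}{42 m}\right) = - \frac{1}{42}$)
$- Z{\left(S \right)} = \left(-1\right) \left(- \frac{1}{42}\right) = \frac{1}{42}$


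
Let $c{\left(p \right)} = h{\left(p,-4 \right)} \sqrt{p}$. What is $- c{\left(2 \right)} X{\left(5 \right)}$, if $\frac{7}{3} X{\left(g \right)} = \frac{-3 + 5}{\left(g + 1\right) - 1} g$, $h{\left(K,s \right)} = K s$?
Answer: $\frac{48 \sqrt{2}}{7} \approx 9.6975$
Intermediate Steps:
$c{\left(p \right)} = - 4 p^{\frac{3}{2}}$ ($c{\left(p \right)} = p \left(-4\right) \sqrt{p} = - 4 p \sqrt{p} = - 4 p^{\frac{3}{2}}$)
$X{\left(g \right)} = \frac{6}{7}$ ($X{\left(g \right)} = \frac{3 \frac{-3 + 5}{\left(g + 1\right) - 1} g}{7} = \frac{3 \frac{2}{\left(1 + g\right) - 1} g}{7} = \frac{3 \frac{2}{g} g}{7} = \frac{3}{7} \cdot 2 = \frac{6}{7}$)
$- c{\left(2 \right)} X{\left(5 \right)} = - \left(-4\right) 2^{\frac{3}{2}} \cdot \frac{6}{7} = - \left(-4\right) 2 \sqrt{2} \cdot \frac{6}{7} = - \left(-8\right) \sqrt{2} \cdot \frac{6}{7} = 8 \sqrt{2} \cdot \frac{6}{7} = \frac{48 \sqrt{2}}{7}$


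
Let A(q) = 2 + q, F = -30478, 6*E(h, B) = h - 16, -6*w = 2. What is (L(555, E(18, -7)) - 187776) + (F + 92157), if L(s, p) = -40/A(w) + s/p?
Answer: -124456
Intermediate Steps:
w = -1/3 (w = -1/6*2 = -1/3 ≈ -0.33333)
E(h, B) = -8/3 + h/6 (E(h, B) = (h - 16)/6 = (-16 + h)/6 = -8/3 + h/6)
L(s, p) = -24 + s/p (L(s, p) = -40/(2 - 1/3) + s/p = -40/5/3 + s/p = -40*3/5 + s/p = -24 + s/p)
(L(555, E(18, -7)) - 187776) + (F + 92157) = ((-24 + 555/(-8/3 + (1/6)*18)) - 187776) + (-30478 + 92157) = ((-24 + 555/(-8/3 + 3)) - 187776) + 61679 = ((-24 + 555/(1/3)) - 187776) + 61679 = ((-24 + 555*3) - 187776) + 61679 = ((-24 + 1665) - 187776) + 61679 = (1641 - 187776) + 61679 = -186135 + 61679 = -124456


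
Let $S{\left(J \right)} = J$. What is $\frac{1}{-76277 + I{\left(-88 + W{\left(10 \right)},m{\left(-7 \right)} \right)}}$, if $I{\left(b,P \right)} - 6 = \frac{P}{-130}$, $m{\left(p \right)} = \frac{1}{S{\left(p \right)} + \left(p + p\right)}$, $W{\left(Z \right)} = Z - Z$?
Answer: $- \frac{2730}{208219829} \approx -1.3111 \cdot 10^{-5}$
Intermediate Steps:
$W{\left(Z \right)} = 0$
$m{\left(p \right)} = \frac{1}{3 p}$ ($m{\left(p \right)} = \frac{1}{p + \left(p + p\right)} = \frac{1}{p + 2 p} = \frac{1}{3 p}$)
$I{\left(b,P \right)} = 6 - \frac{P}{130}$ ($I{\left(b,P \right)} = 6 + \frac{P}{-130} = 6 + P \left(- \frac{1}{130}\right) = 6 - \frac{P}{130}$)
$\frac{1}{-76277 + I{\left(-88 + W{\left(10 \right)},m{\left(-7 \right)} \right)}} = \frac{1}{-76277 + \left(6 - \frac{\frac{1}{3} \frac{1}{-7}}{130}\right)} = \frac{1}{-76277 + \left(6 - \frac{\frac{1}{3} \left(- \frac{1}{7}\right)}{130}\right)} = \frac{1}{-76277 + \left(6 - - \frac{1}{2730}\right)} = \frac{1}{-76277 + \left(6 + \frac{1}{2730}\right)} = \frac{1}{-76277 + \frac{16381}{2730}} = \frac{1}{- \frac{208219829}{2730}} = - \frac{2730}{208219829}$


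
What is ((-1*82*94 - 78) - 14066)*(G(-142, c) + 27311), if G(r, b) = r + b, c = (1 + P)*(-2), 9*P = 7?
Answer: -593619292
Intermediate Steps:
P = 7/9 (P = (⅑)*7 = 7/9 ≈ 0.77778)
c = -32/9 (c = (1 + 7/9)*(-2) = (16/9)*(-2) = -32/9 ≈ -3.5556)
G(r, b) = b + r
((-1*82*94 - 78) - 14066)*(G(-142, c) + 27311) = ((-1*82*94 - 78) - 14066)*((-32/9 - 142) + 27311) = ((-82*94 - 78) - 14066)*(-1310/9 + 27311) = ((-7708 - 78) - 14066)*(244489/9) = (-7786 - 14066)*(244489/9) = -21852*244489/9 = -593619292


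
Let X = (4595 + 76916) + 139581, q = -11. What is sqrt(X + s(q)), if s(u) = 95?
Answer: sqrt(221187) ≈ 470.31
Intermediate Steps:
X = 221092 (X = 81511 + 139581 = 221092)
sqrt(X + s(q)) = sqrt(221092 + 95) = sqrt(221187)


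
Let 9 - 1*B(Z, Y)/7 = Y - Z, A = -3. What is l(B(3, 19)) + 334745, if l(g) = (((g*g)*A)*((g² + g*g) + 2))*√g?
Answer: 334745 - 242222484*I ≈ 3.3475e+5 - 2.4222e+8*I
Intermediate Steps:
B(Z, Y) = 63 - 7*Y + 7*Z (B(Z, Y) = 63 - 7*(Y - Z) = 63 + (-7*Y + 7*Z) = 63 - 7*Y + 7*Z)
l(g) = -3*g^(5/2)*(2 + 2*g²) (l(g) = (((g*g)*(-3))*((g² + g*g) + 2))*√g = ((g²*(-3))*((g² + g²) + 2))*√g = ((-3*g²)*(2*g² + 2))*√g = ((-3*g²)*(2 + 2*g²))*√g = (-3*g²*(2 + 2*g²))*√g = -3*g^(5/2)*(2 + 2*g²))
l(B(3, 19)) + 334745 = 6*(63 - 7*19 + 7*3)^(5/2)*(-1 - (63 - 7*19 + 7*3)²) + 334745 = 6*(63 - 133 + 21)^(5/2)*(-1 - (63 - 133 + 21)²) + 334745 = 6*(-49)^(5/2)*(-1 - 1*(-49)²) + 334745 = 6*(16807*I)*(-1 - 1*2401) + 334745 = 6*(16807*I)*(-1 - 2401) + 334745 = 6*(16807*I)*(-2402) + 334745 = -242222484*I + 334745 = 334745 - 242222484*I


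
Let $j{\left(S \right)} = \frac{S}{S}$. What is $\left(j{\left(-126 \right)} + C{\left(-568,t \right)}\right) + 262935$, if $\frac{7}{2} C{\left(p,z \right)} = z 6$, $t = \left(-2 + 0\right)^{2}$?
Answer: $\frac{1840600}{7} \approx 2.6294 \cdot 10^{5}$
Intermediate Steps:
$j{\left(S \right)} = 1$
$t = 4$ ($t = \left(-2\right)^{2} = 4$)
$C{\left(p,z \right)} = \frac{12 z}{7}$ ($C{\left(p,z \right)} = \frac{2 z 6}{7} = \frac{2 \cdot 6 z}{7} = \frac{12 z}{7}$)
$\left(j{\left(-126 \right)} + C{\left(-568,t \right)}\right) + 262935 = \left(1 + \frac{12}{7} \cdot 4\right) + 262935 = \left(1 + \frac{48}{7}\right) + 262935 = \frac{55}{7} + 262935 = \frac{1840600}{7}$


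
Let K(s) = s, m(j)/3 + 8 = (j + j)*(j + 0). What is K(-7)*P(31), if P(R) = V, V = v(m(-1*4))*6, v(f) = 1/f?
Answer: -7/12 ≈ -0.58333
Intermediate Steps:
m(j) = -24 + 6*j² (m(j) = -24 + 3*((j + j)*(j + 0)) = -24 + 3*((2*j)*j) = -24 + 3*(2*j²) = -24 + 6*j²)
v(f) = 1/f
V = 1/12 (V = 6/(-24 + 6*(-1*4)²) = 6/(-24 + 6*(-4)²) = 6/(-24 + 6*16) = 6/(-24 + 96) = 6/72 = (1/72)*6 = 1/12 ≈ 0.083333)
P(R) = 1/12
K(-7)*P(31) = -7*1/12 = -7/12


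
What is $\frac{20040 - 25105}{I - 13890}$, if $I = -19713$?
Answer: $\frac{5065}{33603} \approx 0.15073$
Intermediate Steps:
$\frac{20040 - 25105}{I - 13890} = \frac{20040 - 25105}{-19713 - 13890} = - \frac{5065}{-33603} = \left(-5065\right) \left(- \frac{1}{33603}\right) = \frac{5065}{33603}$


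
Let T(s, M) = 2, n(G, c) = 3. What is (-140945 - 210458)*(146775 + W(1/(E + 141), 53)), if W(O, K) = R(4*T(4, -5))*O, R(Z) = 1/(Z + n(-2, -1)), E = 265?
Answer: -230343665352853/4466 ≈ -5.1577e+10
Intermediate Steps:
R(Z) = 1/(3 + Z) (R(Z) = 1/(Z + 3) = 1/(3 + Z))
W(O, K) = O/11 (W(O, K) = O/(3 + 4*2) = O/(3 + 8) = O/11)
(-140945 - 210458)*(146775 + W(1/(E + 141), 53)) = (-140945 - 210458)*(146775 + 1/(11*(265 + 141))) = -351403*(146775 + (1/11)/406) = -351403*(146775 + (1/11)*(1/406)) = -351403*(146775 + 1/4466) = -351403*655497151/4466 = -230343665352853/4466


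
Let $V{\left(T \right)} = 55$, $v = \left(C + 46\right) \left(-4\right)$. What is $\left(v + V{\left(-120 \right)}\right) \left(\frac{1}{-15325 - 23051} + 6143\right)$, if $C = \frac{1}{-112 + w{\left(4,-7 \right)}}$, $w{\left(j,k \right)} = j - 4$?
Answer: $- \frac{121610106091}{153504} \approx -7.9223 \cdot 10^{5}$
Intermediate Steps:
$w{\left(j,k \right)} = -4 + j$
$C = - \frac{1}{112}$ ($C = \frac{1}{-112 + \left(-4 + 4\right)} = \frac{1}{-112 + 0} = \frac{1}{-112} = - \frac{1}{112} \approx -0.0089286$)
$v = - \frac{5151}{28}$ ($v = \left(- \frac{1}{112} + 46\right) \left(-4\right) = \frac{5151}{112} \left(-4\right) = - \frac{5151}{28} \approx -183.96$)
$\left(v + V{\left(-120 \right)}\right) \left(\frac{1}{-15325 - 23051} + 6143\right) = \left(- \frac{5151}{28} + 55\right) \left(\frac{1}{-15325 - 23051} + 6143\right) = - \frac{3611 \left(\frac{1}{-38376} + 6143\right)}{28} = - \frac{3611 \left(- \frac{1}{38376} + 6143\right)}{28} = \left(- \frac{3611}{28}\right) \frac{235743767}{38376} = - \frac{121610106091}{153504}$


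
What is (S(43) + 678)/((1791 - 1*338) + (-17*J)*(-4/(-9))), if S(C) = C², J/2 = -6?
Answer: 7581/4631 ≈ 1.6370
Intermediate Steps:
J = -12 (J = 2*(-6) = -12)
(S(43) + 678)/((1791 - 1*338) + (-17*J)*(-4/(-9))) = (43² + 678)/((1791 - 1*338) + (-17*(-12))*(-4/(-9))) = (1849 + 678)/((1791 - 338) + 204*(-4*(-⅑))) = 2527/(1453 + 204*(4/9)) = 2527/(1453 + 272/3) = 2527/(4631/3) = 2527*(3/4631) = 7581/4631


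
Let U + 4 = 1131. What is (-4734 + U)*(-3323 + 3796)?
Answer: -1706111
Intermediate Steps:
U = 1127 (U = -4 + 1131 = 1127)
(-4734 + U)*(-3323 + 3796) = (-4734 + 1127)*(-3323 + 3796) = -3607*473 = -1706111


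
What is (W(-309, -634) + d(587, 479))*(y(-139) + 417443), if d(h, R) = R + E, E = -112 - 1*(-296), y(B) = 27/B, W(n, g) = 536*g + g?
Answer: -19716451967250/139 ≈ -1.4185e+11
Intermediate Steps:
W(n, g) = 537*g
E = 184 (E = -112 + 296 = 184)
d(h, R) = 184 + R (d(h, R) = R + 184 = 184 + R)
(W(-309, -634) + d(587, 479))*(y(-139) + 417443) = (537*(-634) + (184 + 479))*(27/(-139) + 417443) = (-340458 + 663)*(27*(-1/139) + 417443) = -339795*(-27/139 + 417443) = -339795*58024550/139 = -19716451967250/139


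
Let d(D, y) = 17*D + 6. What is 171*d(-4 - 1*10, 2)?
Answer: -39672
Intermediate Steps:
d(D, y) = 6 + 17*D
171*d(-4 - 1*10, 2) = 171*(6 + 17*(-4 - 1*10)) = 171*(6 + 17*(-4 - 10)) = 171*(6 + 17*(-14)) = 171*(6 - 238) = 171*(-232) = -39672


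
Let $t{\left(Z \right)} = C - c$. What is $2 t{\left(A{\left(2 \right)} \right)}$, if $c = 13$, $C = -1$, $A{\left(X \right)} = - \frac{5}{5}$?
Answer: $-28$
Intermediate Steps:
$A{\left(X \right)} = -1$ ($A{\left(X \right)} = \left(-5\right) \frac{1}{5} = -1$)
$t{\left(Z \right)} = -14$ ($t{\left(Z \right)} = -1 - 13 = -14$)
$2 t{\left(A{\left(2 \right)} \right)} = 2 \left(-14\right) = -28$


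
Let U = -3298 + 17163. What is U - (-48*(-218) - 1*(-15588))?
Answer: -12187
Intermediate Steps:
U = 13865
U - (-48*(-218) - 1*(-15588)) = 13865 - (-48*(-218) - 1*(-15588)) = 13865 - (10464 + 15588) = 13865 - 1*26052 = 13865 - 26052 = -12187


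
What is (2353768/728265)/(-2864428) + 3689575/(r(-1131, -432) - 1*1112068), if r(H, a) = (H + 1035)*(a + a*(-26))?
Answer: -1924172421796782781/1120668322631200140 ≈ -1.7170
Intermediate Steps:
r(H, a) = -25*a*(1035 + H) (r(H, a) = (1035 + H)*(a - 26*a) = (1035 + H)*(-25*a) = -25*a*(1035 + H))
(2353768/728265)/(-2864428) + 3689575/(r(-1131, -432) - 1*1112068) = (2353768/728265)/(-2864428) + 3689575/(-25*(-432)*(1035 - 1131) - 1*1112068) = (2353768*(1/728265))*(-1/2864428) + 3689575/(-25*(-432)*(-96) - 1112068) = (2353768/728265)*(-1/2864428) + 3689575/(-1036800 - 1112068) = -588442/521515664355 + 3689575/(-2148868) = -588442/521515664355 + 3689575*(-1/2148868) = -588442/521515664355 - 3689575/2148868 = -1924172421796782781/1120668322631200140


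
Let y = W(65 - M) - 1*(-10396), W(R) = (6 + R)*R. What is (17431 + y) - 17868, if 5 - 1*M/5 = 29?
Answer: 45294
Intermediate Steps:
M = -120 (M = 25 - 5*29 = 25 - 145 = -120)
W(R) = R*(6 + R)
y = 45731 (y = (65 - 1*(-120))*(6 + (65 - 1*(-120))) - 1*(-10396) = (65 + 120)*(6 + (65 + 120)) + 10396 = 185*(6 + 185) + 10396 = 185*191 + 10396 = 35335 + 10396 = 45731)
(17431 + y) - 17868 = (17431 + 45731) - 17868 = 63162 - 17868 = 45294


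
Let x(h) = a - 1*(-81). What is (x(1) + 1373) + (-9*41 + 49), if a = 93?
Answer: 1227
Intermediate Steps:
x(h) = 174 (x(h) = 93 - 1*(-81) = 93 + 81 = 174)
(x(1) + 1373) + (-9*41 + 49) = (174 + 1373) + (-9*41 + 49) = 1547 + (-369 + 49) = 1547 - 320 = 1227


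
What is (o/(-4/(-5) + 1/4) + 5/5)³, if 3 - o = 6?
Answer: -2197/343 ≈ -6.4053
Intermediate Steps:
o = -3 (o = 3 - 1*6 = 3 - 6 = -3)
(o/(-4/(-5) + 1/4) + 5/5)³ = (-3/(-4/(-5) + 1/4) + 5/5)³ = (-3/(-4*(-⅕) + 1*(¼)) + 5*(⅕))³ = (-3/(⅘ + ¼) + 1)³ = (-3/21/20 + 1)³ = (-3*20/21 + 1)³ = (-20/7 + 1)³ = (-13/7)³ = -2197/343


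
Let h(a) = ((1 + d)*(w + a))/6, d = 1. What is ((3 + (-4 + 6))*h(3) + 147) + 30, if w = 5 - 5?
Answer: 182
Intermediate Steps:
w = 0
h(a) = a/3 (h(a) = ((1 + 1)*(0 + a))/6 = (2*a)*(1/6) = a/3)
((3 + (-4 + 6))*h(3) + 147) + 30 = ((3 + (-4 + 6))*((1/3)*3) + 147) + 30 = ((3 + 2)*1 + 147) + 30 = (5*1 + 147) + 30 = (5 + 147) + 30 = 152 + 30 = 182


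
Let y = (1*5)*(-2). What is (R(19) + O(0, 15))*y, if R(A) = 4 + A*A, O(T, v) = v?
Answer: -3800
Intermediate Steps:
y = -10 (y = 5*(-2) = -10)
R(A) = 4 + A²
(R(19) + O(0, 15))*y = ((4 + 19²) + 15)*(-10) = ((4 + 361) + 15)*(-10) = (365 + 15)*(-10) = 380*(-10) = -3800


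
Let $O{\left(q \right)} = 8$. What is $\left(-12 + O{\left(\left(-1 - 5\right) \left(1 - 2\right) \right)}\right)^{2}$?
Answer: $16$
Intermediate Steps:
$\left(-12 + O{\left(\left(-1 - 5\right) \left(1 - 2\right) \right)}\right)^{2} = \left(-12 + 8\right)^{2} = \left(-4\right)^{2} = 16$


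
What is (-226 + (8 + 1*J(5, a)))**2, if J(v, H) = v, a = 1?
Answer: 45369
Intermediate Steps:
(-226 + (8 + 1*J(5, a)))**2 = (-226 + (8 + 1*5))**2 = (-226 + (8 + 5))**2 = (-226 + 13)**2 = (-213)**2 = 45369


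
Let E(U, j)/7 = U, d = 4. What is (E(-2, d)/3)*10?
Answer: -140/3 ≈ -46.667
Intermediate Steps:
E(U, j) = 7*U
(E(-2, d)/3)*10 = ((7*(-2))/3)*10 = -14*⅓*10 = -14/3*10 = -140/3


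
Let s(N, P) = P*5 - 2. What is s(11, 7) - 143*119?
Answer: -16984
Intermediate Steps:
s(N, P) = -2 + 5*P (s(N, P) = 5*P - 2 = -2 + 5*P)
s(11, 7) - 143*119 = (-2 + 5*7) - 143*119 = (-2 + 35) - 17017 = 33 - 17017 = -16984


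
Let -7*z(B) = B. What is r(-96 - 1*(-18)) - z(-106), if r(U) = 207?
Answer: 1343/7 ≈ 191.86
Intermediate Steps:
z(B) = -B/7
r(-96 - 1*(-18)) - z(-106) = 207 - (-1)*(-106)/7 = 207 - 1*106/7 = 207 - 106/7 = 1343/7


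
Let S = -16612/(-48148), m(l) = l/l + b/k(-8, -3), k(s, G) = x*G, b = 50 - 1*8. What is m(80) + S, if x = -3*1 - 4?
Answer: 40264/12037 ≈ 3.3450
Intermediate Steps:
b = 42 (b = 50 - 8 = 42)
x = -7 (x = -3 - 4 = -7)
k(s, G) = -7*G
m(l) = 3 (m(l) = l/l + 42/((-7*(-3))) = 1 + 42/21 = 1 + 42*(1/21) = 1 + 2 = 3)
S = 4153/12037 (S = -16612*(-1/48148) = 4153/12037 ≈ 0.34502)
m(80) + S = 3 + 4153/12037 = 40264/12037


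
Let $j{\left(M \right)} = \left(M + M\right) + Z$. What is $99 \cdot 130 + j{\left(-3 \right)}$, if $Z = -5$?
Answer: $12859$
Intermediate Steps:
$j{\left(M \right)} = -5 + 2 M$ ($j{\left(M \right)} = \left(M + M\right) - 5 = 2 M - 5 = -5 + 2 M$)
$99 \cdot 130 + j{\left(-3 \right)} = 99 \cdot 130 + \left(-5 + 2 \left(-3\right)\right) = 12870 - 11 = 12859$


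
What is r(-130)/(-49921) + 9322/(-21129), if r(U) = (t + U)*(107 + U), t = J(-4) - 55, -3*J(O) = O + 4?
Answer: -555267457/1054780809 ≈ -0.52643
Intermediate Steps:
J(O) = -4/3 - O/3 (J(O) = -(O + 4)/3 = -(4 + O)/3 = -4/3 - O/3)
t = -55 (t = (-4/3 - ⅓*(-4)) - 55 = (-4/3 + 4/3) - 55 = 0 - 55 = -55)
r(U) = (-55 + U)*(107 + U)
r(-130)/(-49921) + 9322/(-21129) = (-5885 + (-130)² + 52*(-130))/(-49921) + 9322/(-21129) = (-5885 + 16900 - 6760)*(-1/49921) + 9322*(-1/21129) = 4255*(-1/49921) - 9322/21129 = -4255/49921 - 9322/21129 = -555267457/1054780809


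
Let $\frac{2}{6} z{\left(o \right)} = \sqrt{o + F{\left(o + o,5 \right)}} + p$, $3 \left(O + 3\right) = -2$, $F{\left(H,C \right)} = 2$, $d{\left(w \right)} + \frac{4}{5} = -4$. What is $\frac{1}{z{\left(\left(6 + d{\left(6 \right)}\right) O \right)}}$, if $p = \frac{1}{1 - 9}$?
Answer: $- \frac{40}{2319} - \frac{128 i \sqrt{15}}{2319} \approx -0.017249 - 0.21377 i$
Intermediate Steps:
$d{\left(w \right)} = - \frac{24}{5}$ ($d{\left(w \right)} = - \frac{4}{5} - 4 = - \frac{24}{5}$)
$O = - \frac{11}{3}$ ($O = -3 + \frac{1}{3} \left(-2\right) = -3 - \frac{2}{3} = - \frac{11}{3} \approx -3.6667$)
$p = - \frac{1}{8}$ ($p = \frac{1}{-8} = - \frac{1}{8} \approx -0.125$)
$z{\left(o \right)} = - \frac{3}{8} + 3 \sqrt{2 + o}$ ($z{\left(o \right)} = 3 \left(\sqrt{o + 2} - \frac{1}{8}\right) = 3 \left(\sqrt{2 + o} - \frac{1}{8}\right) = 3 \left(- \frac{1}{8} + \sqrt{2 + o}\right) = - \frac{3}{8} + 3 \sqrt{2 + o}$)
$\frac{1}{z{\left(\left(6 + d{\left(6 \right)}\right) O \right)}} = \frac{1}{- \frac{3}{8} + 3 \sqrt{2 + \left(6 - \frac{24}{5}\right) \left(- \frac{11}{3}\right)}} = \frac{1}{- \frac{3}{8} + 3 \sqrt{2 + \frac{6}{5} \left(- \frac{11}{3}\right)}} = \frac{1}{- \frac{3}{8} + 3 \sqrt{2 - \frac{22}{5}}} = \frac{1}{- \frac{3}{8} + 3 \sqrt{- \frac{12}{5}}} = \frac{1}{- \frac{3}{8} + 3 \frac{2 i \sqrt{15}}{5}} = \frac{1}{- \frac{3}{8} + \frac{6 i \sqrt{15}}{5}}$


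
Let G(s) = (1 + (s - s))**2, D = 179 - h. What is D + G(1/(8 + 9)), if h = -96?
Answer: 276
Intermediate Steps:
D = 275 (D = 179 - 1*(-96) = 179 + 96 = 275)
G(s) = 1 (G(s) = (1 + 0)**2 = 1**2 = 1)
D + G(1/(8 + 9)) = 275 + 1 = 276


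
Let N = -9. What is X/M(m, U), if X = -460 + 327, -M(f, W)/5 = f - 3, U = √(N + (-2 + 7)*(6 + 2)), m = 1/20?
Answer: -532/59 ≈ -9.0170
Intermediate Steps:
m = 1/20 ≈ 0.050000
U = √31 (U = √(-9 + (-2 + 7)*(6 + 2)) = √(-9 + 5*8) = √(-9 + 40) = √31 ≈ 5.5678)
M(f, W) = 15 - 5*f (M(f, W) = -5*(f - 3) = -5*(-3 + f) = 15 - 5*f)
X = -133
X/M(m, U) = -133/(15 - 5*1/20) = -133/(15 - ¼) = -133/59/4 = -133*4/59 = -532/59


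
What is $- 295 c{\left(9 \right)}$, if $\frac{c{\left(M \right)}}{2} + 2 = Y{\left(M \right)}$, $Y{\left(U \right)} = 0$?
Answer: $1180$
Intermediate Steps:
$c{\left(M \right)} = -4$ ($c{\left(M \right)} = -4 + 2 \cdot 0 = -4 + 0 = -4$)
$- 295 c{\left(9 \right)} = \left(-295\right) \left(-4\right) = 1180$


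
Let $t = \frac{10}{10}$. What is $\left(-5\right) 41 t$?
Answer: $-205$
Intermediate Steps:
$t = 1$ ($t = 10 \cdot \frac{1}{10} = 1$)
$\left(-5\right) 41 t = \left(-5\right) 41 \cdot 1 = \left(-205\right) 1 = -205$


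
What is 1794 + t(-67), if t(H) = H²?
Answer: 6283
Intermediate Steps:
1794 + t(-67) = 1794 + (-67)² = 1794 + 4489 = 6283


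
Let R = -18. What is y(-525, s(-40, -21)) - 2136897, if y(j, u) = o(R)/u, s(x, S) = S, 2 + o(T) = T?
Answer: -44874817/21 ≈ -2.1369e+6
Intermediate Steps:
o(T) = -2 + T
y(j, u) = -20/u (y(j, u) = (-2 - 18)/u = -20/u)
y(-525, s(-40, -21)) - 2136897 = -20/(-21) - 2136897 = -20*(-1/21) - 2136897 = 20/21 - 2136897 = -44874817/21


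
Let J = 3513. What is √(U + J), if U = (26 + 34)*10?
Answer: 3*√457 ≈ 64.133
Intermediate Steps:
U = 600 (U = 60*10 = 600)
√(U + J) = √(600 + 3513) = √4113 = 3*√457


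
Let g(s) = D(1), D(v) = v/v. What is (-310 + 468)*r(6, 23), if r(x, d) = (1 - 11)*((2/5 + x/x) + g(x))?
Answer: -3792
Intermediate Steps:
D(v) = 1
g(s) = 1
r(x, d) = -24 (r(x, d) = (1 - 11)*((2/5 + x/x) + 1) = -10*((2*(⅕) + 1) + 1) = -10*((⅖ + 1) + 1) = -10*(7/5 + 1) = -10*12/5 = -24)
(-310 + 468)*r(6, 23) = (-310 + 468)*(-24) = 158*(-24) = -3792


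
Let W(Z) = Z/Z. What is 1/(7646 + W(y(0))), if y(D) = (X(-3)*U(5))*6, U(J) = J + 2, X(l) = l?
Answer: 1/7647 ≈ 0.00013077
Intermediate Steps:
U(J) = 2 + J
y(D) = -126 (y(D) = -3*(2 + 5)*6 = -3*7*6 = -21*6 = -126)
W(Z) = 1
1/(7646 + W(y(0))) = 1/(7646 + 1) = 1/7647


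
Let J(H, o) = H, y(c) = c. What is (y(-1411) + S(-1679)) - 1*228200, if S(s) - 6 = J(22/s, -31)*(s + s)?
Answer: -229561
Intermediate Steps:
S(s) = 50 (S(s) = 6 + (22/s)*(s + s) = 6 + (22/s)*(2*s) = 6 + 44 = 50)
(y(-1411) + S(-1679)) - 1*228200 = (-1411 + 50) - 1*228200 = -1361 - 228200 = -229561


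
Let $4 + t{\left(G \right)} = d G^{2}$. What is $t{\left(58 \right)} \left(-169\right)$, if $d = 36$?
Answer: $-20465900$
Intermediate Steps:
$t{\left(G \right)} = -4 + 36 G^{2}$
$t{\left(58 \right)} \left(-169\right) = \left(-4 + 36 \cdot 58^{2}\right) \left(-169\right) = \left(-4 + 36 \cdot 3364\right) \left(-169\right) = \left(-4 + 121104\right) \left(-169\right) = 121100 \left(-169\right) = -20465900$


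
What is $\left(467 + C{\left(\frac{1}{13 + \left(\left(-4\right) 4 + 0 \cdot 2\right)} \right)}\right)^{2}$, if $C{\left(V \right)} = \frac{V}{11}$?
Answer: $\frac{237468100}{1089} \approx 2.1806 \cdot 10^{5}$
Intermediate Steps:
$C{\left(V \right)} = \frac{V}{11}$ ($C{\left(V \right)} = V \frac{1}{11} = \frac{V}{11}$)
$\left(467 + C{\left(\frac{1}{13 + \left(\left(-4\right) 4 + 0 \cdot 2\right)} \right)}\right)^{2} = \left(467 + \frac{1}{11 \left(13 + \left(\left(-4\right) 4 + 0 \cdot 2\right)\right)}\right)^{2} = \left(467 + \frac{1}{11 \left(13 + \left(-16 + 0\right)\right)}\right)^{2} = \left(467 + \frac{1}{11 \left(13 - 16\right)}\right)^{2} = \left(467 + \frac{1}{11 \left(-3\right)}\right)^{2} = \left(467 + \frac{1}{11} \left(- \frac{1}{3}\right)\right)^{2} = \left(467 - \frac{1}{33}\right)^{2} = \left(\frac{15410}{33}\right)^{2} = \frac{237468100}{1089}$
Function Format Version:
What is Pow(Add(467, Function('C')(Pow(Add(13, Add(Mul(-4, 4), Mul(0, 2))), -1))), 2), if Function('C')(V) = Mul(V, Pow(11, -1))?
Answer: Rational(237468100, 1089) ≈ 2.1806e+5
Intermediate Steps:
Function('C')(V) = Mul(Rational(1, 11), V) (Function('C')(V) = Mul(V, Rational(1, 11)) = Mul(Rational(1, 11), V))
Pow(Add(467, Function('C')(Pow(Add(13, Add(Mul(-4, 4), Mul(0, 2))), -1))), 2) = Pow(Add(467, Mul(Rational(1, 11), Pow(Add(13, Add(Mul(-4, 4), Mul(0, 2))), -1))), 2) = Pow(Add(467, Mul(Rational(1, 11), Pow(Add(13, Add(-16, 0)), -1))), 2) = Pow(Add(467, Mul(Rational(1, 11), Pow(Add(13, -16), -1))), 2) = Pow(Add(467, Mul(Rational(1, 11), Pow(-3, -1))), 2) = Pow(Add(467, Mul(Rational(1, 11), Rational(-1, 3))), 2) = Pow(Add(467, Rational(-1, 33)), 2) = Pow(Rational(15410, 33), 2) = Rational(237468100, 1089)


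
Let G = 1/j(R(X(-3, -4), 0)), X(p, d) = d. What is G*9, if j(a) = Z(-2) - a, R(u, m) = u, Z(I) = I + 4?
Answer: 3/2 ≈ 1.5000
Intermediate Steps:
Z(I) = 4 + I
j(a) = 2 - a (j(a) = (4 - 2) - a = 2 - a)
G = 1/6 (G = 1/(2 - 1*(-4)) = 1/(2 + 4) = 1/6 ≈ 0.16667)
G*9 = (1/6)*9 = 3/2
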